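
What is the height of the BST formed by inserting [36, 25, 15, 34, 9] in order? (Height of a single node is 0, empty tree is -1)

Insertion order: [36, 25, 15, 34, 9]
Tree (level-order array): [36, 25, None, 15, 34, 9]
Compute height bottom-up (empty subtree = -1):
  height(9) = 1 + max(-1, -1) = 0
  height(15) = 1 + max(0, -1) = 1
  height(34) = 1 + max(-1, -1) = 0
  height(25) = 1 + max(1, 0) = 2
  height(36) = 1 + max(2, -1) = 3
Height = 3


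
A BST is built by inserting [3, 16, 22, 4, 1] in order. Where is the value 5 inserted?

Starting tree (level order): [3, 1, 16, None, None, 4, 22]
Insertion path: 3 -> 16 -> 4
Result: insert 5 as right child of 4
Final tree (level order): [3, 1, 16, None, None, 4, 22, None, 5]


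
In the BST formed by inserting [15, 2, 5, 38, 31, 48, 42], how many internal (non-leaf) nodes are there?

Tree built from: [15, 2, 5, 38, 31, 48, 42]
Tree (level-order array): [15, 2, 38, None, 5, 31, 48, None, None, None, None, 42]
Rule: An internal node has at least one child.
Per-node child counts:
  node 15: 2 child(ren)
  node 2: 1 child(ren)
  node 5: 0 child(ren)
  node 38: 2 child(ren)
  node 31: 0 child(ren)
  node 48: 1 child(ren)
  node 42: 0 child(ren)
Matching nodes: [15, 2, 38, 48]
Count of internal (non-leaf) nodes: 4


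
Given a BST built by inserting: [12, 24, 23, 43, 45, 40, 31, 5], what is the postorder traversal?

Tree insertion order: [12, 24, 23, 43, 45, 40, 31, 5]
Tree (level-order array): [12, 5, 24, None, None, 23, 43, None, None, 40, 45, 31]
Postorder traversal: [5, 23, 31, 40, 45, 43, 24, 12]


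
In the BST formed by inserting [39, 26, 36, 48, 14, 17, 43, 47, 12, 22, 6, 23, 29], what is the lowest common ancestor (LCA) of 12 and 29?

Tree insertion order: [39, 26, 36, 48, 14, 17, 43, 47, 12, 22, 6, 23, 29]
Tree (level-order array): [39, 26, 48, 14, 36, 43, None, 12, 17, 29, None, None, 47, 6, None, None, 22, None, None, None, None, None, None, None, 23]
In a BST, the LCA of p=12, q=29 is the first node v on the
root-to-leaf path with p <= v <= q (go left if both < v, right if both > v).
Walk from root:
  at 39: both 12 and 29 < 39, go left
  at 26: 12 <= 26 <= 29, this is the LCA
LCA = 26


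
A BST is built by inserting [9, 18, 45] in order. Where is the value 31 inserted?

Starting tree (level order): [9, None, 18, None, 45]
Insertion path: 9 -> 18 -> 45
Result: insert 31 as left child of 45
Final tree (level order): [9, None, 18, None, 45, 31]


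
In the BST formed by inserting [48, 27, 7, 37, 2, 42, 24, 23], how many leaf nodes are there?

Tree built from: [48, 27, 7, 37, 2, 42, 24, 23]
Tree (level-order array): [48, 27, None, 7, 37, 2, 24, None, 42, None, None, 23]
Rule: A leaf has 0 children.
Per-node child counts:
  node 48: 1 child(ren)
  node 27: 2 child(ren)
  node 7: 2 child(ren)
  node 2: 0 child(ren)
  node 24: 1 child(ren)
  node 23: 0 child(ren)
  node 37: 1 child(ren)
  node 42: 0 child(ren)
Matching nodes: [2, 23, 42]
Count of leaf nodes: 3


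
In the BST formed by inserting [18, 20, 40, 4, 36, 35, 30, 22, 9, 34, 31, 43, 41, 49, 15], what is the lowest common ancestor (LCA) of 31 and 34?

Tree insertion order: [18, 20, 40, 4, 36, 35, 30, 22, 9, 34, 31, 43, 41, 49, 15]
Tree (level-order array): [18, 4, 20, None, 9, None, 40, None, 15, 36, 43, None, None, 35, None, 41, 49, 30, None, None, None, None, None, 22, 34, None, None, 31]
In a BST, the LCA of p=31, q=34 is the first node v on the
root-to-leaf path with p <= v <= q (go left if both < v, right if both > v).
Walk from root:
  at 18: both 31 and 34 > 18, go right
  at 20: both 31 and 34 > 20, go right
  at 40: both 31 and 34 < 40, go left
  at 36: both 31 and 34 < 36, go left
  at 35: both 31 and 34 < 35, go left
  at 30: both 31 and 34 > 30, go right
  at 34: 31 <= 34 <= 34, this is the LCA
LCA = 34


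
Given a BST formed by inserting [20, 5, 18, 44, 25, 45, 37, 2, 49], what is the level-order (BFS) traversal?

Tree insertion order: [20, 5, 18, 44, 25, 45, 37, 2, 49]
Tree (level-order array): [20, 5, 44, 2, 18, 25, 45, None, None, None, None, None, 37, None, 49]
BFS from the root, enqueuing left then right child of each popped node:
  queue [20] -> pop 20, enqueue [5, 44], visited so far: [20]
  queue [5, 44] -> pop 5, enqueue [2, 18], visited so far: [20, 5]
  queue [44, 2, 18] -> pop 44, enqueue [25, 45], visited so far: [20, 5, 44]
  queue [2, 18, 25, 45] -> pop 2, enqueue [none], visited so far: [20, 5, 44, 2]
  queue [18, 25, 45] -> pop 18, enqueue [none], visited so far: [20, 5, 44, 2, 18]
  queue [25, 45] -> pop 25, enqueue [37], visited so far: [20, 5, 44, 2, 18, 25]
  queue [45, 37] -> pop 45, enqueue [49], visited so far: [20, 5, 44, 2, 18, 25, 45]
  queue [37, 49] -> pop 37, enqueue [none], visited so far: [20, 5, 44, 2, 18, 25, 45, 37]
  queue [49] -> pop 49, enqueue [none], visited so far: [20, 5, 44, 2, 18, 25, 45, 37, 49]
Result: [20, 5, 44, 2, 18, 25, 45, 37, 49]


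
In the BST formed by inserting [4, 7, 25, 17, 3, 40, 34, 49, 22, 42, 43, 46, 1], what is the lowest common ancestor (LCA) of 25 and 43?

Tree insertion order: [4, 7, 25, 17, 3, 40, 34, 49, 22, 42, 43, 46, 1]
Tree (level-order array): [4, 3, 7, 1, None, None, 25, None, None, 17, 40, None, 22, 34, 49, None, None, None, None, 42, None, None, 43, None, 46]
In a BST, the LCA of p=25, q=43 is the first node v on the
root-to-leaf path with p <= v <= q (go left if both < v, right if both > v).
Walk from root:
  at 4: both 25 and 43 > 4, go right
  at 7: both 25 and 43 > 7, go right
  at 25: 25 <= 25 <= 43, this is the LCA
LCA = 25


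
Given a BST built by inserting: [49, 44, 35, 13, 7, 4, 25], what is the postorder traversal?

Tree insertion order: [49, 44, 35, 13, 7, 4, 25]
Tree (level-order array): [49, 44, None, 35, None, 13, None, 7, 25, 4]
Postorder traversal: [4, 7, 25, 13, 35, 44, 49]


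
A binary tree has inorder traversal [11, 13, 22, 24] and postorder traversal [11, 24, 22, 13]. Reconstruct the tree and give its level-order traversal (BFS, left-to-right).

Inorder:   [11, 13, 22, 24]
Postorder: [11, 24, 22, 13]
Algorithm: postorder visits root last, so walk postorder right-to-left;
each value is the root of the current inorder slice — split it at that
value, recurse on the right subtree first, then the left.
Recursive splits:
  root=13; inorder splits into left=[11], right=[22, 24]
  root=22; inorder splits into left=[], right=[24]
  root=24; inorder splits into left=[], right=[]
  root=11; inorder splits into left=[], right=[]
Reconstructed level-order: [13, 11, 22, 24]


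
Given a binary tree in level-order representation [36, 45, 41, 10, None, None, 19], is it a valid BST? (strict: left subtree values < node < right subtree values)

Level-order array: [36, 45, 41, 10, None, None, 19]
Validate using subtree bounds (lo, hi): at each node, require lo < value < hi,
then recurse left with hi=value and right with lo=value.
Preorder trace (stopping at first violation):
  at node 36 with bounds (-inf, +inf): OK
  at node 45 with bounds (-inf, 36): VIOLATION
Node 45 violates its bound: not (-inf < 45 < 36).
Result: Not a valid BST


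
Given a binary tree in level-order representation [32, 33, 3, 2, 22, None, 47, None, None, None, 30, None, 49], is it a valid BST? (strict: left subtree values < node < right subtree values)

Level-order array: [32, 33, 3, 2, 22, None, 47, None, None, None, 30, None, 49]
Validate using subtree bounds (lo, hi): at each node, require lo < value < hi,
then recurse left with hi=value and right with lo=value.
Preorder trace (stopping at first violation):
  at node 32 with bounds (-inf, +inf): OK
  at node 33 with bounds (-inf, 32): VIOLATION
Node 33 violates its bound: not (-inf < 33 < 32).
Result: Not a valid BST


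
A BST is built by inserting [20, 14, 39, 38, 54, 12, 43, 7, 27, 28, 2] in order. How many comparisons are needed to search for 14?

Search path for 14: 20 -> 14
Found: True
Comparisons: 2


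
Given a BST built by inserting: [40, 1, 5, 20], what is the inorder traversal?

Tree insertion order: [40, 1, 5, 20]
Tree (level-order array): [40, 1, None, None, 5, None, 20]
Inorder traversal: [1, 5, 20, 40]


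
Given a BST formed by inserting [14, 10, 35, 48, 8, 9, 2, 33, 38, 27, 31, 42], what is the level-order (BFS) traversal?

Tree insertion order: [14, 10, 35, 48, 8, 9, 2, 33, 38, 27, 31, 42]
Tree (level-order array): [14, 10, 35, 8, None, 33, 48, 2, 9, 27, None, 38, None, None, None, None, None, None, 31, None, 42]
BFS from the root, enqueuing left then right child of each popped node:
  queue [14] -> pop 14, enqueue [10, 35], visited so far: [14]
  queue [10, 35] -> pop 10, enqueue [8], visited so far: [14, 10]
  queue [35, 8] -> pop 35, enqueue [33, 48], visited so far: [14, 10, 35]
  queue [8, 33, 48] -> pop 8, enqueue [2, 9], visited so far: [14, 10, 35, 8]
  queue [33, 48, 2, 9] -> pop 33, enqueue [27], visited so far: [14, 10, 35, 8, 33]
  queue [48, 2, 9, 27] -> pop 48, enqueue [38], visited so far: [14, 10, 35, 8, 33, 48]
  queue [2, 9, 27, 38] -> pop 2, enqueue [none], visited so far: [14, 10, 35, 8, 33, 48, 2]
  queue [9, 27, 38] -> pop 9, enqueue [none], visited so far: [14, 10, 35, 8, 33, 48, 2, 9]
  queue [27, 38] -> pop 27, enqueue [31], visited so far: [14, 10, 35, 8, 33, 48, 2, 9, 27]
  queue [38, 31] -> pop 38, enqueue [42], visited so far: [14, 10, 35, 8, 33, 48, 2, 9, 27, 38]
  queue [31, 42] -> pop 31, enqueue [none], visited so far: [14, 10, 35, 8, 33, 48, 2, 9, 27, 38, 31]
  queue [42] -> pop 42, enqueue [none], visited so far: [14, 10, 35, 8, 33, 48, 2, 9, 27, 38, 31, 42]
Result: [14, 10, 35, 8, 33, 48, 2, 9, 27, 38, 31, 42]


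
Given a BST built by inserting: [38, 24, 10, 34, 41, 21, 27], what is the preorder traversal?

Tree insertion order: [38, 24, 10, 34, 41, 21, 27]
Tree (level-order array): [38, 24, 41, 10, 34, None, None, None, 21, 27]
Preorder traversal: [38, 24, 10, 21, 34, 27, 41]


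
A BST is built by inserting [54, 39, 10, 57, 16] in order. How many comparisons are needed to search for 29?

Search path for 29: 54 -> 39 -> 10 -> 16
Found: False
Comparisons: 4


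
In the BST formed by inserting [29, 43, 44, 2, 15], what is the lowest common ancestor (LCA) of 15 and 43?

Tree insertion order: [29, 43, 44, 2, 15]
Tree (level-order array): [29, 2, 43, None, 15, None, 44]
In a BST, the LCA of p=15, q=43 is the first node v on the
root-to-leaf path with p <= v <= q (go left if both < v, right if both > v).
Walk from root:
  at 29: 15 <= 29 <= 43, this is the LCA
LCA = 29


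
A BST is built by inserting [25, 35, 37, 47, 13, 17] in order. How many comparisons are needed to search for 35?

Search path for 35: 25 -> 35
Found: True
Comparisons: 2


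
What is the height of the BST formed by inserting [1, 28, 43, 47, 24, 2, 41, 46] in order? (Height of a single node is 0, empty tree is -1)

Insertion order: [1, 28, 43, 47, 24, 2, 41, 46]
Tree (level-order array): [1, None, 28, 24, 43, 2, None, 41, 47, None, None, None, None, 46]
Compute height bottom-up (empty subtree = -1):
  height(2) = 1 + max(-1, -1) = 0
  height(24) = 1 + max(0, -1) = 1
  height(41) = 1 + max(-1, -1) = 0
  height(46) = 1 + max(-1, -1) = 0
  height(47) = 1 + max(0, -1) = 1
  height(43) = 1 + max(0, 1) = 2
  height(28) = 1 + max(1, 2) = 3
  height(1) = 1 + max(-1, 3) = 4
Height = 4


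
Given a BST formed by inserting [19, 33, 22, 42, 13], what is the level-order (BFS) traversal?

Tree insertion order: [19, 33, 22, 42, 13]
Tree (level-order array): [19, 13, 33, None, None, 22, 42]
BFS from the root, enqueuing left then right child of each popped node:
  queue [19] -> pop 19, enqueue [13, 33], visited so far: [19]
  queue [13, 33] -> pop 13, enqueue [none], visited so far: [19, 13]
  queue [33] -> pop 33, enqueue [22, 42], visited so far: [19, 13, 33]
  queue [22, 42] -> pop 22, enqueue [none], visited so far: [19, 13, 33, 22]
  queue [42] -> pop 42, enqueue [none], visited so far: [19, 13, 33, 22, 42]
Result: [19, 13, 33, 22, 42]


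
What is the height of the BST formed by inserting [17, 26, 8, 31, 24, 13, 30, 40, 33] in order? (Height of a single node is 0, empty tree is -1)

Insertion order: [17, 26, 8, 31, 24, 13, 30, 40, 33]
Tree (level-order array): [17, 8, 26, None, 13, 24, 31, None, None, None, None, 30, 40, None, None, 33]
Compute height bottom-up (empty subtree = -1):
  height(13) = 1 + max(-1, -1) = 0
  height(8) = 1 + max(-1, 0) = 1
  height(24) = 1 + max(-1, -1) = 0
  height(30) = 1 + max(-1, -1) = 0
  height(33) = 1 + max(-1, -1) = 0
  height(40) = 1 + max(0, -1) = 1
  height(31) = 1 + max(0, 1) = 2
  height(26) = 1 + max(0, 2) = 3
  height(17) = 1 + max(1, 3) = 4
Height = 4


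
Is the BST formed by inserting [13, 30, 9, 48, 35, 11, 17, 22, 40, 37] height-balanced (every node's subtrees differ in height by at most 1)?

Tree (level-order array): [13, 9, 30, None, 11, 17, 48, None, None, None, 22, 35, None, None, None, None, 40, 37]
Definition: a tree is height-balanced if, at every node, |h(left) - h(right)| <= 1 (empty subtree has height -1).
Bottom-up per-node check:
  node 11: h_left=-1, h_right=-1, diff=0 [OK], height=0
  node 9: h_left=-1, h_right=0, diff=1 [OK], height=1
  node 22: h_left=-1, h_right=-1, diff=0 [OK], height=0
  node 17: h_left=-1, h_right=0, diff=1 [OK], height=1
  node 37: h_left=-1, h_right=-1, diff=0 [OK], height=0
  node 40: h_left=0, h_right=-1, diff=1 [OK], height=1
  node 35: h_left=-1, h_right=1, diff=2 [FAIL (|-1-1|=2 > 1)], height=2
  node 48: h_left=2, h_right=-1, diff=3 [FAIL (|2--1|=3 > 1)], height=3
  node 30: h_left=1, h_right=3, diff=2 [FAIL (|1-3|=2 > 1)], height=4
  node 13: h_left=1, h_right=4, diff=3 [FAIL (|1-4|=3 > 1)], height=5
Node 35 violates the condition: |-1 - 1| = 2 > 1.
Result: Not balanced


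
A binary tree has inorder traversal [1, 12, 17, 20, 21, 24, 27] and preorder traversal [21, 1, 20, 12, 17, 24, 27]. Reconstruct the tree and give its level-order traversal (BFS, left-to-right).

Inorder:  [1, 12, 17, 20, 21, 24, 27]
Preorder: [21, 1, 20, 12, 17, 24, 27]
Algorithm: preorder visits root first, so consume preorder in order;
for each root, split the current inorder slice at that value into
left-subtree inorder and right-subtree inorder, then recurse.
Recursive splits:
  root=21; inorder splits into left=[1, 12, 17, 20], right=[24, 27]
  root=1; inorder splits into left=[], right=[12, 17, 20]
  root=20; inorder splits into left=[12, 17], right=[]
  root=12; inorder splits into left=[], right=[17]
  root=17; inorder splits into left=[], right=[]
  root=24; inorder splits into left=[], right=[27]
  root=27; inorder splits into left=[], right=[]
Reconstructed level-order: [21, 1, 24, 20, 27, 12, 17]


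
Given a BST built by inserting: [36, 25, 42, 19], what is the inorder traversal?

Tree insertion order: [36, 25, 42, 19]
Tree (level-order array): [36, 25, 42, 19]
Inorder traversal: [19, 25, 36, 42]


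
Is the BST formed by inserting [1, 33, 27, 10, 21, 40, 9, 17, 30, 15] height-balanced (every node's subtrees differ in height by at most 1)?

Tree (level-order array): [1, None, 33, 27, 40, 10, 30, None, None, 9, 21, None, None, None, None, 17, None, 15]
Definition: a tree is height-balanced if, at every node, |h(left) - h(right)| <= 1 (empty subtree has height -1).
Bottom-up per-node check:
  node 9: h_left=-1, h_right=-1, diff=0 [OK], height=0
  node 15: h_left=-1, h_right=-1, diff=0 [OK], height=0
  node 17: h_left=0, h_right=-1, diff=1 [OK], height=1
  node 21: h_left=1, h_right=-1, diff=2 [FAIL (|1--1|=2 > 1)], height=2
  node 10: h_left=0, h_right=2, diff=2 [FAIL (|0-2|=2 > 1)], height=3
  node 30: h_left=-1, h_right=-1, diff=0 [OK], height=0
  node 27: h_left=3, h_right=0, diff=3 [FAIL (|3-0|=3 > 1)], height=4
  node 40: h_left=-1, h_right=-1, diff=0 [OK], height=0
  node 33: h_left=4, h_right=0, diff=4 [FAIL (|4-0|=4 > 1)], height=5
  node 1: h_left=-1, h_right=5, diff=6 [FAIL (|-1-5|=6 > 1)], height=6
Node 21 violates the condition: |1 - -1| = 2 > 1.
Result: Not balanced


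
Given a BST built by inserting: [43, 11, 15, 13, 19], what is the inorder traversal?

Tree insertion order: [43, 11, 15, 13, 19]
Tree (level-order array): [43, 11, None, None, 15, 13, 19]
Inorder traversal: [11, 13, 15, 19, 43]


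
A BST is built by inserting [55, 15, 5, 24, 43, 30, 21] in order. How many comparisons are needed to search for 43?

Search path for 43: 55 -> 15 -> 24 -> 43
Found: True
Comparisons: 4


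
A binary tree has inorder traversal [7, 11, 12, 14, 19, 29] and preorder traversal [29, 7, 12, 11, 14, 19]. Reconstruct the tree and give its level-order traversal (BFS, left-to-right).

Inorder:  [7, 11, 12, 14, 19, 29]
Preorder: [29, 7, 12, 11, 14, 19]
Algorithm: preorder visits root first, so consume preorder in order;
for each root, split the current inorder slice at that value into
left-subtree inorder and right-subtree inorder, then recurse.
Recursive splits:
  root=29; inorder splits into left=[7, 11, 12, 14, 19], right=[]
  root=7; inorder splits into left=[], right=[11, 12, 14, 19]
  root=12; inorder splits into left=[11], right=[14, 19]
  root=11; inorder splits into left=[], right=[]
  root=14; inorder splits into left=[], right=[19]
  root=19; inorder splits into left=[], right=[]
Reconstructed level-order: [29, 7, 12, 11, 14, 19]


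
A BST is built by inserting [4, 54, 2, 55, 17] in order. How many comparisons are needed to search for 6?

Search path for 6: 4 -> 54 -> 17
Found: False
Comparisons: 3


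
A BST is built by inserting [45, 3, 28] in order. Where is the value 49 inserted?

Starting tree (level order): [45, 3, None, None, 28]
Insertion path: 45
Result: insert 49 as right child of 45
Final tree (level order): [45, 3, 49, None, 28]


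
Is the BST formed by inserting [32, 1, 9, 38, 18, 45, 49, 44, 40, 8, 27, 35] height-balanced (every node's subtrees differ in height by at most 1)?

Tree (level-order array): [32, 1, 38, None, 9, 35, 45, 8, 18, None, None, 44, 49, None, None, None, 27, 40]
Definition: a tree is height-balanced if, at every node, |h(left) - h(right)| <= 1 (empty subtree has height -1).
Bottom-up per-node check:
  node 8: h_left=-1, h_right=-1, diff=0 [OK], height=0
  node 27: h_left=-1, h_right=-1, diff=0 [OK], height=0
  node 18: h_left=-1, h_right=0, diff=1 [OK], height=1
  node 9: h_left=0, h_right=1, diff=1 [OK], height=2
  node 1: h_left=-1, h_right=2, diff=3 [FAIL (|-1-2|=3 > 1)], height=3
  node 35: h_left=-1, h_right=-1, diff=0 [OK], height=0
  node 40: h_left=-1, h_right=-1, diff=0 [OK], height=0
  node 44: h_left=0, h_right=-1, diff=1 [OK], height=1
  node 49: h_left=-1, h_right=-1, diff=0 [OK], height=0
  node 45: h_left=1, h_right=0, diff=1 [OK], height=2
  node 38: h_left=0, h_right=2, diff=2 [FAIL (|0-2|=2 > 1)], height=3
  node 32: h_left=3, h_right=3, diff=0 [OK], height=4
Node 1 violates the condition: |-1 - 2| = 3 > 1.
Result: Not balanced


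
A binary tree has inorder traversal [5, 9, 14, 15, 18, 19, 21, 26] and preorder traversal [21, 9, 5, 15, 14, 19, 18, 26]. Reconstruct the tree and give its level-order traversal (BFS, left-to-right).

Inorder:  [5, 9, 14, 15, 18, 19, 21, 26]
Preorder: [21, 9, 5, 15, 14, 19, 18, 26]
Algorithm: preorder visits root first, so consume preorder in order;
for each root, split the current inorder slice at that value into
left-subtree inorder and right-subtree inorder, then recurse.
Recursive splits:
  root=21; inorder splits into left=[5, 9, 14, 15, 18, 19], right=[26]
  root=9; inorder splits into left=[5], right=[14, 15, 18, 19]
  root=5; inorder splits into left=[], right=[]
  root=15; inorder splits into left=[14], right=[18, 19]
  root=14; inorder splits into left=[], right=[]
  root=19; inorder splits into left=[18], right=[]
  root=18; inorder splits into left=[], right=[]
  root=26; inorder splits into left=[], right=[]
Reconstructed level-order: [21, 9, 26, 5, 15, 14, 19, 18]


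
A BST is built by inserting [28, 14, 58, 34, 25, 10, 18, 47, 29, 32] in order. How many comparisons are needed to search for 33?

Search path for 33: 28 -> 58 -> 34 -> 29 -> 32
Found: False
Comparisons: 5


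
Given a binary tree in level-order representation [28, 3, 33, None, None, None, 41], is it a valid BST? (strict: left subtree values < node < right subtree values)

Level-order array: [28, 3, 33, None, None, None, 41]
Validate using subtree bounds (lo, hi): at each node, require lo < value < hi,
then recurse left with hi=value and right with lo=value.
Preorder trace (stopping at first violation):
  at node 28 with bounds (-inf, +inf): OK
  at node 3 with bounds (-inf, 28): OK
  at node 33 with bounds (28, +inf): OK
  at node 41 with bounds (33, +inf): OK
No violation found at any node.
Result: Valid BST


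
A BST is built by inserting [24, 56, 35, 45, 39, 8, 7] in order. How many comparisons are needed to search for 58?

Search path for 58: 24 -> 56
Found: False
Comparisons: 2


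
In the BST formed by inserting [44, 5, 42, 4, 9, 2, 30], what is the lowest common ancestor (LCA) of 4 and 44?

Tree insertion order: [44, 5, 42, 4, 9, 2, 30]
Tree (level-order array): [44, 5, None, 4, 42, 2, None, 9, None, None, None, None, 30]
In a BST, the LCA of p=4, q=44 is the first node v on the
root-to-leaf path with p <= v <= q (go left if both < v, right if both > v).
Walk from root:
  at 44: 4 <= 44 <= 44, this is the LCA
LCA = 44


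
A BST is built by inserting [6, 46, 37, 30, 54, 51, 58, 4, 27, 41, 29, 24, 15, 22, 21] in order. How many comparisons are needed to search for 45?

Search path for 45: 6 -> 46 -> 37 -> 41
Found: False
Comparisons: 4


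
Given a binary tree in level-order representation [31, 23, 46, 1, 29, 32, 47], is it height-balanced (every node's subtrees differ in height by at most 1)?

Tree (level-order array): [31, 23, 46, 1, 29, 32, 47]
Definition: a tree is height-balanced if, at every node, |h(left) - h(right)| <= 1 (empty subtree has height -1).
Bottom-up per-node check:
  node 1: h_left=-1, h_right=-1, diff=0 [OK], height=0
  node 29: h_left=-1, h_right=-1, diff=0 [OK], height=0
  node 23: h_left=0, h_right=0, diff=0 [OK], height=1
  node 32: h_left=-1, h_right=-1, diff=0 [OK], height=0
  node 47: h_left=-1, h_right=-1, diff=0 [OK], height=0
  node 46: h_left=0, h_right=0, diff=0 [OK], height=1
  node 31: h_left=1, h_right=1, diff=0 [OK], height=2
All nodes satisfy the balance condition.
Result: Balanced


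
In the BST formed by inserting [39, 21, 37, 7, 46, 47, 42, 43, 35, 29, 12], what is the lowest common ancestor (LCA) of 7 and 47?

Tree insertion order: [39, 21, 37, 7, 46, 47, 42, 43, 35, 29, 12]
Tree (level-order array): [39, 21, 46, 7, 37, 42, 47, None, 12, 35, None, None, 43, None, None, None, None, 29]
In a BST, the LCA of p=7, q=47 is the first node v on the
root-to-leaf path with p <= v <= q (go left if both < v, right if both > v).
Walk from root:
  at 39: 7 <= 39 <= 47, this is the LCA
LCA = 39


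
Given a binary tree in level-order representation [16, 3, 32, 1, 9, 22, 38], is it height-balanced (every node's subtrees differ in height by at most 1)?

Tree (level-order array): [16, 3, 32, 1, 9, 22, 38]
Definition: a tree is height-balanced if, at every node, |h(left) - h(right)| <= 1 (empty subtree has height -1).
Bottom-up per-node check:
  node 1: h_left=-1, h_right=-1, diff=0 [OK], height=0
  node 9: h_left=-1, h_right=-1, diff=0 [OK], height=0
  node 3: h_left=0, h_right=0, diff=0 [OK], height=1
  node 22: h_left=-1, h_right=-1, diff=0 [OK], height=0
  node 38: h_left=-1, h_right=-1, diff=0 [OK], height=0
  node 32: h_left=0, h_right=0, diff=0 [OK], height=1
  node 16: h_left=1, h_right=1, diff=0 [OK], height=2
All nodes satisfy the balance condition.
Result: Balanced


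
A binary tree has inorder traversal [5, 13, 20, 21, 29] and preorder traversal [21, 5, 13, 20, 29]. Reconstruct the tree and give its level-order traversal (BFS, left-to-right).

Inorder:  [5, 13, 20, 21, 29]
Preorder: [21, 5, 13, 20, 29]
Algorithm: preorder visits root first, so consume preorder in order;
for each root, split the current inorder slice at that value into
left-subtree inorder and right-subtree inorder, then recurse.
Recursive splits:
  root=21; inorder splits into left=[5, 13, 20], right=[29]
  root=5; inorder splits into left=[], right=[13, 20]
  root=13; inorder splits into left=[], right=[20]
  root=20; inorder splits into left=[], right=[]
  root=29; inorder splits into left=[], right=[]
Reconstructed level-order: [21, 5, 29, 13, 20]


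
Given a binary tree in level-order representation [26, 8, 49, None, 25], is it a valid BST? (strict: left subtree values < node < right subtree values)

Level-order array: [26, 8, 49, None, 25]
Validate using subtree bounds (lo, hi): at each node, require lo < value < hi,
then recurse left with hi=value and right with lo=value.
Preorder trace (stopping at first violation):
  at node 26 with bounds (-inf, +inf): OK
  at node 8 with bounds (-inf, 26): OK
  at node 25 with bounds (8, 26): OK
  at node 49 with bounds (26, +inf): OK
No violation found at any node.
Result: Valid BST


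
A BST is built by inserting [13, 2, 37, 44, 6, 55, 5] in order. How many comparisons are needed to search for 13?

Search path for 13: 13
Found: True
Comparisons: 1


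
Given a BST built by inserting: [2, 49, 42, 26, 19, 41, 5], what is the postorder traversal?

Tree insertion order: [2, 49, 42, 26, 19, 41, 5]
Tree (level-order array): [2, None, 49, 42, None, 26, None, 19, 41, 5]
Postorder traversal: [5, 19, 41, 26, 42, 49, 2]


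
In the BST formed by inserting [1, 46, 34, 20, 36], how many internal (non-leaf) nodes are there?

Tree built from: [1, 46, 34, 20, 36]
Tree (level-order array): [1, None, 46, 34, None, 20, 36]
Rule: An internal node has at least one child.
Per-node child counts:
  node 1: 1 child(ren)
  node 46: 1 child(ren)
  node 34: 2 child(ren)
  node 20: 0 child(ren)
  node 36: 0 child(ren)
Matching nodes: [1, 46, 34]
Count of internal (non-leaf) nodes: 3


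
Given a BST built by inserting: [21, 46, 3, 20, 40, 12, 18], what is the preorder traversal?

Tree insertion order: [21, 46, 3, 20, 40, 12, 18]
Tree (level-order array): [21, 3, 46, None, 20, 40, None, 12, None, None, None, None, 18]
Preorder traversal: [21, 3, 20, 12, 18, 46, 40]


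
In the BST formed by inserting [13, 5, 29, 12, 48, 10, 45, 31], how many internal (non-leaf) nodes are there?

Tree built from: [13, 5, 29, 12, 48, 10, 45, 31]
Tree (level-order array): [13, 5, 29, None, 12, None, 48, 10, None, 45, None, None, None, 31]
Rule: An internal node has at least one child.
Per-node child counts:
  node 13: 2 child(ren)
  node 5: 1 child(ren)
  node 12: 1 child(ren)
  node 10: 0 child(ren)
  node 29: 1 child(ren)
  node 48: 1 child(ren)
  node 45: 1 child(ren)
  node 31: 0 child(ren)
Matching nodes: [13, 5, 12, 29, 48, 45]
Count of internal (non-leaf) nodes: 6


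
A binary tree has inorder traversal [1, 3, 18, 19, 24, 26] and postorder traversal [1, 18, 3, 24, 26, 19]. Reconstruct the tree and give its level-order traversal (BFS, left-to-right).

Inorder:   [1, 3, 18, 19, 24, 26]
Postorder: [1, 18, 3, 24, 26, 19]
Algorithm: postorder visits root last, so walk postorder right-to-left;
each value is the root of the current inorder slice — split it at that
value, recurse on the right subtree first, then the left.
Recursive splits:
  root=19; inorder splits into left=[1, 3, 18], right=[24, 26]
  root=26; inorder splits into left=[24], right=[]
  root=24; inorder splits into left=[], right=[]
  root=3; inorder splits into left=[1], right=[18]
  root=18; inorder splits into left=[], right=[]
  root=1; inorder splits into left=[], right=[]
Reconstructed level-order: [19, 3, 26, 1, 18, 24]


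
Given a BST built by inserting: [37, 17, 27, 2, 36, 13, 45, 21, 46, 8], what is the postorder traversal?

Tree insertion order: [37, 17, 27, 2, 36, 13, 45, 21, 46, 8]
Tree (level-order array): [37, 17, 45, 2, 27, None, 46, None, 13, 21, 36, None, None, 8]
Postorder traversal: [8, 13, 2, 21, 36, 27, 17, 46, 45, 37]


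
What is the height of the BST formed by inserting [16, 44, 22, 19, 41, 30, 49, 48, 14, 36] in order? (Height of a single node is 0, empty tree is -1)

Insertion order: [16, 44, 22, 19, 41, 30, 49, 48, 14, 36]
Tree (level-order array): [16, 14, 44, None, None, 22, 49, 19, 41, 48, None, None, None, 30, None, None, None, None, 36]
Compute height bottom-up (empty subtree = -1):
  height(14) = 1 + max(-1, -1) = 0
  height(19) = 1 + max(-1, -1) = 0
  height(36) = 1 + max(-1, -1) = 0
  height(30) = 1 + max(-1, 0) = 1
  height(41) = 1 + max(1, -1) = 2
  height(22) = 1 + max(0, 2) = 3
  height(48) = 1 + max(-1, -1) = 0
  height(49) = 1 + max(0, -1) = 1
  height(44) = 1 + max(3, 1) = 4
  height(16) = 1 + max(0, 4) = 5
Height = 5


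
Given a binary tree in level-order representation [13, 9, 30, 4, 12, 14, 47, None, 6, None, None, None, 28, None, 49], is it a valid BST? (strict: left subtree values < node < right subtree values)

Level-order array: [13, 9, 30, 4, 12, 14, 47, None, 6, None, None, None, 28, None, 49]
Validate using subtree bounds (lo, hi): at each node, require lo < value < hi,
then recurse left with hi=value and right with lo=value.
Preorder trace (stopping at first violation):
  at node 13 with bounds (-inf, +inf): OK
  at node 9 with bounds (-inf, 13): OK
  at node 4 with bounds (-inf, 9): OK
  at node 6 with bounds (4, 9): OK
  at node 12 with bounds (9, 13): OK
  at node 30 with bounds (13, +inf): OK
  at node 14 with bounds (13, 30): OK
  at node 28 with bounds (14, 30): OK
  at node 47 with bounds (30, +inf): OK
  at node 49 with bounds (47, +inf): OK
No violation found at any node.
Result: Valid BST


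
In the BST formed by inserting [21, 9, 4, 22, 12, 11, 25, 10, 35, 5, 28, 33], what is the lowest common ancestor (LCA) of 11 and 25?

Tree insertion order: [21, 9, 4, 22, 12, 11, 25, 10, 35, 5, 28, 33]
Tree (level-order array): [21, 9, 22, 4, 12, None, 25, None, 5, 11, None, None, 35, None, None, 10, None, 28, None, None, None, None, 33]
In a BST, the LCA of p=11, q=25 is the first node v on the
root-to-leaf path with p <= v <= q (go left if both < v, right if both > v).
Walk from root:
  at 21: 11 <= 21 <= 25, this is the LCA
LCA = 21


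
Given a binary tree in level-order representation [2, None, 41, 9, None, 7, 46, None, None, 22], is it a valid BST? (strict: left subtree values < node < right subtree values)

Level-order array: [2, None, 41, 9, None, 7, 46, None, None, 22]
Validate using subtree bounds (lo, hi): at each node, require lo < value < hi,
then recurse left with hi=value and right with lo=value.
Preorder trace (stopping at first violation):
  at node 2 with bounds (-inf, +inf): OK
  at node 41 with bounds (2, +inf): OK
  at node 9 with bounds (2, 41): OK
  at node 7 with bounds (2, 9): OK
  at node 46 with bounds (9, 41): VIOLATION
Node 46 violates its bound: not (9 < 46 < 41).
Result: Not a valid BST


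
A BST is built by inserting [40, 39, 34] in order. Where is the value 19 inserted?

Starting tree (level order): [40, 39, None, 34]
Insertion path: 40 -> 39 -> 34
Result: insert 19 as left child of 34
Final tree (level order): [40, 39, None, 34, None, 19]


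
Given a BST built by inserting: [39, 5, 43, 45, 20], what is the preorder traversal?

Tree insertion order: [39, 5, 43, 45, 20]
Tree (level-order array): [39, 5, 43, None, 20, None, 45]
Preorder traversal: [39, 5, 20, 43, 45]


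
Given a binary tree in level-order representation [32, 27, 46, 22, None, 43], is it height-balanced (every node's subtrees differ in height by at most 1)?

Tree (level-order array): [32, 27, 46, 22, None, 43]
Definition: a tree is height-balanced if, at every node, |h(left) - h(right)| <= 1 (empty subtree has height -1).
Bottom-up per-node check:
  node 22: h_left=-1, h_right=-1, diff=0 [OK], height=0
  node 27: h_left=0, h_right=-1, diff=1 [OK], height=1
  node 43: h_left=-1, h_right=-1, diff=0 [OK], height=0
  node 46: h_left=0, h_right=-1, diff=1 [OK], height=1
  node 32: h_left=1, h_right=1, diff=0 [OK], height=2
All nodes satisfy the balance condition.
Result: Balanced


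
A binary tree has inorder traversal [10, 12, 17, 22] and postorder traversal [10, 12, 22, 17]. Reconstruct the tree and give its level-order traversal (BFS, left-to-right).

Inorder:   [10, 12, 17, 22]
Postorder: [10, 12, 22, 17]
Algorithm: postorder visits root last, so walk postorder right-to-left;
each value is the root of the current inorder slice — split it at that
value, recurse on the right subtree first, then the left.
Recursive splits:
  root=17; inorder splits into left=[10, 12], right=[22]
  root=22; inorder splits into left=[], right=[]
  root=12; inorder splits into left=[10], right=[]
  root=10; inorder splits into left=[], right=[]
Reconstructed level-order: [17, 12, 22, 10]


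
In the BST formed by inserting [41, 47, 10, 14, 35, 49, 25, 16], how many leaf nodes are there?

Tree built from: [41, 47, 10, 14, 35, 49, 25, 16]
Tree (level-order array): [41, 10, 47, None, 14, None, 49, None, 35, None, None, 25, None, 16]
Rule: A leaf has 0 children.
Per-node child counts:
  node 41: 2 child(ren)
  node 10: 1 child(ren)
  node 14: 1 child(ren)
  node 35: 1 child(ren)
  node 25: 1 child(ren)
  node 16: 0 child(ren)
  node 47: 1 child(ren)
  node 49: 0 child(ren)
Matching nodes: [16, 49]
Count of leaf nodes: 2


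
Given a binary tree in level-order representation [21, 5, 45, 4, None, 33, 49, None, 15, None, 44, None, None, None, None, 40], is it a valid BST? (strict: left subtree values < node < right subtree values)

Level-order array: [21, 5, 45, 4, None, 33, 49, None, 15, None, 44, None, None, None, None, 40]
Validate using subtree bounds (lo, hi): at each node, require lo < value < hi,
then recurse left with hi=value and right with lo=value.
Preorder trace (stopping at first violation):
  at node 21 with bounds (-inf, +inf): OK
  at node 5 with bounds (-inf, 21): OK
  at node 4 with bounds (-inf, 5): OK
  at node 15 with bounds (4, 5): VIOLATION
Node 15 violates its bound: not (4 < 15 < 5).
Result: Not a valid BST


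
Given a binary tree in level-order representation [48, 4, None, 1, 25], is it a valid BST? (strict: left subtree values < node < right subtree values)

Level-order array: [48, 4, None, 1, 25]
Validate using subtree bounds (lo, hi): at each node, require lo < value < hi,
then recurse left with hi=value and right with lo=value.
Preorder trace (stopping at first violation):
  at node 48 with bounds (-inf, +inf): OK
  at node 4 with bounds (-inf, 48): OK
  at node 1 with bounds (-inf, 4): OK
  at node 25 with bounds (4, 48): OK
No violation found at any node.
Result: Valid BST


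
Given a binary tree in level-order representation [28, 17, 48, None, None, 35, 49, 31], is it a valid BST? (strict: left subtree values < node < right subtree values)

Level-order array: [28, 17, 48, None, None, 35, 49, 31]
Validate using subtree bounds (lo, hi): at each node, require lo < value < hi,
then recurse left with hi=value and right with lo=value.
Preorder trace (stopping at first violation):
  at node 28 with bounds (-inf, +inf): OK
  at node 17 with bounds (-inf, 28): OK
  at node 48 with bounds (28, +inf): OK
  at node 35 with bounds (28, 48): OK
  at node 31 with bounds (28, 35): OK
  at node 49 with bounds (48, +inf): OK
No violation found at any node.
Result: Valid BST


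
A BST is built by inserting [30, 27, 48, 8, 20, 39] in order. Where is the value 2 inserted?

Starting tree (level order): [30, 27, 48, 8, None, 39, None, None, 20]
Insertion path: 30 -> 27 -> 8
Result: insert 2 as left child of 8
Final tree (level order): [30, 27, 48, 8, None, 39, None, 2, 20]


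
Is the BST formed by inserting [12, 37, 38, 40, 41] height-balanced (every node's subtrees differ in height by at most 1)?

Tree (level-order array): [12, None, 37, None, 38, None, 40, None, 41]
Definition: a tree is height-balanced if, at every node, |h(left) - h(right)| <= 1 (empty subtree has height -1).
Bottom-up per-node check:
  node 41: h_left=-1, h_right=-1, diff=0 [OK], height=0
  node 40: h_left=-1, h_right=0, diff=1 [OK], height=1
  node 38: h_left=-1, h_right=1, diff=2 [FAIL (|-1-1|=2 > 1)], height=2
  node 37: h_left=-1, h_right=2, diff=3 [FAIL (|-1-2|=3 > 1)], height=3
  node 12: h_left=-1, h_right=3, diff=4 [FAIL (|-1-3|=4 > 1)], height=4
Node 38 violates the condition: |-1 - 1| = 2 > 1.
Result: Not balanced


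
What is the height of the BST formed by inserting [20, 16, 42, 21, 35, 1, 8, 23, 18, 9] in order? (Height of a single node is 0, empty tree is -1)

Insertion order: [20, 16, 42, 21, 35, 1, 8, 23, 18, 9]
Tree (level-order array): [20, 16, 42, 1, 18, 21, None, None, 8, None, None, None, 35, None, 9, 23]
Compute height bottom-up (empty subtree = -1):
  height(9) = 1 + max(-1, -1) = 0
  height(8) = 1 + max(-1, 0) = 1
  height(1) = 1 + max(-1, 1) = 2
  height(18) = 1 + max(-1, -1) = 0
  height(16) = 1 + max(2, 0) = 3
  height(23) = 1 + max(-1, -1) = 0
  height(35) = 1 + max(0, -1) = 1
  height(21) = 1 + max(-1, 1) = 2
  height(42) = 1 + max(2, -1) = 3
  height(20) = 1 + max(3, 3) = 4
Height = 4


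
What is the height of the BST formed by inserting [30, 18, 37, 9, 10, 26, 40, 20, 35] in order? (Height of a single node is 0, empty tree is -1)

Insertion order: [30, 18, 37, 9, 10, 26, 40, 20, 35]
Tree (level-order array): [30, 18, 37, 9, 26, 35, 40, None, 10, 20]
Compute height bottom-up (empty subtree = -1):
  height(10) = 1 + max(-1, -1) = 0
  height(9) = 1 + max(-1, 0) = 1
  height(20) = 1 + max(-1, -1) = 0
  height(26) = 1 + max(0, -1) = 1
  height(18) = 1 + max(1, 1) = 2
  height(35) = 1 + max(-1, -1) = 0
  height(40) = 1 + max(-1, -1) = 0
  height(37) = 1 + max(0, 0) = 1
  height(30) = 1 + max(2, 1) = 3
Height = 3


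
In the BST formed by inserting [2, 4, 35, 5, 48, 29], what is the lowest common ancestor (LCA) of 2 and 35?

Tree insertion order: [2, 4, 35, 5, 48, 29]
Tree (level-order array): [2, None, 4, None, 35, 5, 48, None, 29]
In a BST, the LCA of p=2, q=35 is the first node v on the
root-to-leaf path with p <= v <= q (go left if both < v, right if both > v).
Walk from root:
  at 2: 2 <= 2 <= 35, this is the LCA
LCA = 2


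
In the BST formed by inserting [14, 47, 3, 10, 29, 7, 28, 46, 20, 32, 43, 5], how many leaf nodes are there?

Tree built from: [14, 47, 3, 10, 29, 7, 28, 46, 20, 32, 43, 5]
Tree (level-order array): [14, 3, 47, None, 10, 29, None, 7, None, 28, 46, 5, None, 20, None, 32, None, None, None, None, None, None, 43]
Rule: A leaf has 0 children.
Per-node child counts:
  node 14: 2 child(ren)
  node 3: 1 child(ren)
  node 10: 1 child(ren)
  node 7: 1 child(ren)
  node 5: 0 child(ren)
  node 47: 1 child(ren)
  node 29: 2 child(ren)
  node 28: 1 child(ren)
  node 20: 0 child(ren)
  node 46: 1 child(ren)
  node 32: 1 child(ren)
  node 43: 0 child(ren)
Matching nodes: [5, 20, 43]
Count of leaf nodes: 3


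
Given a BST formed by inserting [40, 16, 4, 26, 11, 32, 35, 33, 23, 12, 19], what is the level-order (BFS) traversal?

Tree insertion order: [40, 16, 4, 26, 11, 32, 35, 33, 23, 12, 19]
Tree (level-order array): [40, 16, None, 4, 26, None, 11, 23, 32, None, 12, 19, None, None, 35, None, None, None, None, 33]
BFS from the root, enqueuing left then right child of each popped node:
  queue [40] -> pop 40, enqueue [16], visited so far: [40]
  queue [16] -> pop 16, enqueue [4, 26], visited so far: [40, 16]
  queue [4, 26] -> pop 4, enqueue [11], visited so far: [40, 16, 4]
  queue [26, 11] -> pop 26, enqueue [23, 32], visited so far: [40, 16, 4, 26]
  queue [11, 23, 32] -> pop 11, enqueue [12], visited so far: [40, 16, 4, 26, 11]
  queue [23, 32, 12] -> pop 23, enqueue [19], visited so far: [40, 16, 4, 26, 11, 23]
  queue [32, 12, 19] -> pop 32, enqueue [35], visited so far: [40, 16, 4, 26, 11, 23, 32]
  queue [12, 19, 35] -> pop 12, enqueue [none], visited so far: [40, 16, 4, 26, 11, 23, 32, 12]
  queue [19, 35] -> pop 19, enqueue [none], visited so far: [40, 16, 4, 26, 11, 23, 32, 12, 19]
  queue [35] -> pop 35, enqueue [33], visited so far: [40, 16, 4, 26, 11, 23, 32, 12, 19, 35]
  queue [33] -> pop 33, enqueue [none], visited so far: [40, 16, 4, 26, 11, 23, 32, 12, 19, 35, 33]
Result: [40, 16, 4, 26, 11, 23, 32, 12, 19, 35, 33]


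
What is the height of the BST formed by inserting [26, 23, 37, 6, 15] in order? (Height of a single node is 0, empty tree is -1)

Insertion order: [26, 23, 37, 6, 15]
Tree (level-order array): [26, 23, 37, 6, None, None, None, None, 15]
Compute height bottom-up (empty subtree = -1):
  height(15) = 1 + max(-1, -1) = 0
  height(6) = 1 + max(-1, 0) = 1
  height(23) = 1 + max(1, -1) = 2
  height(37) = 1 + max(-1, -1) = 0
  height(26) = 1 + max(2, 0) = 3
Height = 3
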